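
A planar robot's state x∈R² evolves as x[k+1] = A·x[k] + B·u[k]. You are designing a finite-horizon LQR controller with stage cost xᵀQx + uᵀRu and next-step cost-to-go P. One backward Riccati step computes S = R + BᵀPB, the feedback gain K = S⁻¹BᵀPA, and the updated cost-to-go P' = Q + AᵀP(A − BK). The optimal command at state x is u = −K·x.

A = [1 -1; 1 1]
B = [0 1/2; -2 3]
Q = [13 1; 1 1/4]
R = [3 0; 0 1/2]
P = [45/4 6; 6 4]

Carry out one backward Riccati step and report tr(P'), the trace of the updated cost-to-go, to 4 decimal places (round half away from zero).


16.3264

BᵀP = [-12.0000 -8.0000; 23.6250 15.0000]
S = R + BᵀPB = [3 0; 0 1/2] + [16.0000 -30.0000; -30.0000 56.8125] = [19.0000 -30.0000; -30.0000 57.3125]
BᵀPA = [-20.0000 4.0000; 38.6250 -8.6250]
K = S⁻¹·BᵀPA = [0.0662 -0.1561; 0.7086 -0.2322]
A−BK = [0.6457 -0.8839; -0.9934 1.3844]
AᵀP(A−BK) = [1.2048 -1.4032; -1.4032 1.8717]
P' = Q + AᵀP(A−BK) = [14.2048 -0.4032; -0.4032 2.1217]
tr(P') = 16.3264


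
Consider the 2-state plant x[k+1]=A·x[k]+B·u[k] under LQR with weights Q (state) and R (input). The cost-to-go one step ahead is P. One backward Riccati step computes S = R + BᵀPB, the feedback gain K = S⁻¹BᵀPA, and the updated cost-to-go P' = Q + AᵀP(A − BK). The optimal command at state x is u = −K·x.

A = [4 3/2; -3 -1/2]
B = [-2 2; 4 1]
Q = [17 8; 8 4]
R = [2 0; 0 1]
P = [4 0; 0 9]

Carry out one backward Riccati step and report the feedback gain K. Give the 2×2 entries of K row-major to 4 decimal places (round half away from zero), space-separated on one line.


-0.9811 -0.2440 0.9470 0.4761

BᵀP = [-8.0000 36.0000; 8.0000 9.0000]
S = R + BᵀPB = [2 0; 0 1] + [160.0000 20.0000; 20.0000 25.0000] = [162.0000 20.0000; 20.0000 26.0000]
BᵀPA = [-140.0000 -30.0000; 5.0000 7.5000]
K = S⁻¹·BᵀPA = [-0.9811 -0.2440; 0.9470 0.4761]
A−BK = [0.1438 0.0598; -0.0226 -0.0003]
AᵀP(A−BK) = [2.9092 0.9641; 0.9641 0.3600]
P' = Q + AᵀP(A−BK) = [19.9092 8.9641; 8.9641 4.3600]
tr(P') = 24.2693


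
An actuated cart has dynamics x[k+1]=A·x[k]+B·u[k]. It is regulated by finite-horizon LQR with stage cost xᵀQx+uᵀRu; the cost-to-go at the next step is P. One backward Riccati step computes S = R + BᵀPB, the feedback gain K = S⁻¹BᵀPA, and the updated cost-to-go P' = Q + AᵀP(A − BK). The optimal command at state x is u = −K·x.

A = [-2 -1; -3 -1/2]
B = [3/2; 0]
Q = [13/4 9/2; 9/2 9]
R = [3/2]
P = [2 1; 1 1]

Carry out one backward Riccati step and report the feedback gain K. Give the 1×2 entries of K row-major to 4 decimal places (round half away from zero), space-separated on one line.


BᵀP = [3.0000 1.5000]
S = R + BᵀPB = [3/2] + [4.5000] = [6.0000]
BᵀPA = [-10.5000 -3.7500]
K = S⁻¹·BᵀPA = [-1.7500 -0.6250]
A−BK = [0.6250 -0.0625; -3.0000 -0.5000]
AᵀP(A−BK) = [10.6250 2.9375; 2.9375 0.9063]
P' = Q + AᵀP(A−BK) = [13.8750 7.4375; 7.4375 9.9063]
tr(P') = 23.7813

-1.7500 -0.6250


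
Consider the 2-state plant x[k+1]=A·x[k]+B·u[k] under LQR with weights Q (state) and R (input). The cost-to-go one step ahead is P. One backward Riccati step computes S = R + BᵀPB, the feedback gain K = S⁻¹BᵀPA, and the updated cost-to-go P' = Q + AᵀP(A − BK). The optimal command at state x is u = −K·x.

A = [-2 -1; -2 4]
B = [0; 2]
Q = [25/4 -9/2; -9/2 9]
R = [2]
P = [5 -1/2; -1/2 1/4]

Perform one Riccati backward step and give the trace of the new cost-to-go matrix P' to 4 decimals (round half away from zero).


BᵀP = [-1.0000 0.5000]
S = R + BᵀPB = [2] + [1.0000] = [3.0000]
BᵀPA = [1.0000 3.0000]
K = S⁻¹·BᵀPA = [0.3333 1.0000]
A−BK = [-2.0000 -1.0000; -2.6667 2.0000]
AᵀP(A−BK) = [16.6667 10.0000; 10.0000 10.0000]
P' = Q + AᵀP(A−BK) = [22.9167 5.5000; 5.5000 19.0000]
tr(P') = 41.9167

41.9167


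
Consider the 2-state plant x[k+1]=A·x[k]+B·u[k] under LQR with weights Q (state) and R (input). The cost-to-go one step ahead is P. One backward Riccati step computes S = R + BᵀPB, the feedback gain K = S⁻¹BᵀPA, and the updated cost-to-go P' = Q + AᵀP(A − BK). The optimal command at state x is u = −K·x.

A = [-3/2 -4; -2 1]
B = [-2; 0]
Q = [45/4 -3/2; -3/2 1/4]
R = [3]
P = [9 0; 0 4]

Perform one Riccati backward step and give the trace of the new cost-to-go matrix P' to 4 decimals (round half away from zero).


44.1346

BᵀP = [-18.0000 0.0000]
S = R + BᵀPB = [3] + [36.0000] = [39.0000]
BᵀPA = [27.0000 72.0000]
K = S⁻¹·BᵀPA = [0.6923 1.8462]
A−BK = [-0.1154 -0.3077; -2.0000 1.0000]
AᵀP(A−BK) = [17.5577 -3.8462; -3.8462 15.0769]
P' = Q + AᵀP(A−BK) = [28.8077 -5.3462; -5.3462 15.3269]
tr(P') = 44.1346


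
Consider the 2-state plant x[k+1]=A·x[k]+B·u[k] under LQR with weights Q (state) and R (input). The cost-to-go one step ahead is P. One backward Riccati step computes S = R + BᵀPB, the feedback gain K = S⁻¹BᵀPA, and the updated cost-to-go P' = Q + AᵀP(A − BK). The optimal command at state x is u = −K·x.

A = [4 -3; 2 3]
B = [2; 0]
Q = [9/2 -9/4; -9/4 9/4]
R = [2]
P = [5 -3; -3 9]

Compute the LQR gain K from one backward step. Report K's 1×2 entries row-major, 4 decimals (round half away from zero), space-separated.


1.2727 -2.1818

BᵀP = [10.0000 -6.0000]
S = R + BᵀPB = [2] + [20.0000] = [22.0000]
BᵀPA = [28.0000 -48.0000]
K = S⁻¹·BᵀPA = [1.2727 -2.1818]
A−BK = [1.4545 1.3636; 2.0000 3.0000]
AᵀP(A−BK) = [32.3636 37.0909; 37.0909 75.2727]
P' = Q + AᵀP(A−BK) = [36.8636 34.8409; 34.8409 77.5227]
tr(P') = 114.3864


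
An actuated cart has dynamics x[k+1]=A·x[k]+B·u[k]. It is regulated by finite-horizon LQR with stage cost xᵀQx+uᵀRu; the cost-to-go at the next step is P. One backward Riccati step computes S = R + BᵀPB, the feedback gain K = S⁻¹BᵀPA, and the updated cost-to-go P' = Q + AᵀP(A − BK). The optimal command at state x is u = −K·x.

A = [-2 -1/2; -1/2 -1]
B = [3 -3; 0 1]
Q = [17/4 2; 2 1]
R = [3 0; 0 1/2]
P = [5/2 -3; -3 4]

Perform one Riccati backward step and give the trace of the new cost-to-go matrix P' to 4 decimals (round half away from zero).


BᵀP = [7.5000 -9.0000; -10.5000 13.0000]
S = R + BᵀPB = [3 0; 0 1/2] + [22.5000 -31.5000; -31.5000 44.5000] = [25.5000 -31.5000; -31.5000 45.0000]
BᵀPA = [-10.5000 5.2500; 14.5000 -7.7500]
K = S⁻¹·BᵀPA = [-0.1014 -0.0507; 0.2512 -0.2077]
A−BK = [-0.9420 -0.9710; -0.7512 -0.7923]
AᵀP(A−BK) = [0.2923 0.2295; 0.2295 0.2814]
P' = Q + AᵀP(A−BK) = [4.5423 2.2295; 2.2295 1.2814]
tr(P') = 5.8237

5.8237


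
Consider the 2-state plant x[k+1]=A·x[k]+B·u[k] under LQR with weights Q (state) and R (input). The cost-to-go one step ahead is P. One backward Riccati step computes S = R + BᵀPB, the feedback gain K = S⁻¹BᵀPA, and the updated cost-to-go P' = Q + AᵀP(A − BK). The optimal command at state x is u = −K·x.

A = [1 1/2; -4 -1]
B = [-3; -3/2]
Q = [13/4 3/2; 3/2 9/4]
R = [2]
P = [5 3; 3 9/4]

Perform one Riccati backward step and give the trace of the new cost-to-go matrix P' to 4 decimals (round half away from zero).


BᵀP = [-19.5000 -12.3750]
S = R + BᵀPB = [2] + [77.0625] = [79.0625]
BᵀPA = [30.0000 2.6250]
K = S⁻¹·BᵀPA = [0.3794 0.0332]
A−BK = [2.1383 0.5996; -3.4308 -0.9502]
AᵀP(A−BK) = [5.6166 1.5040; 1.5040 0.4128]
P' = Q + AᵀP(A−BK) = [8.8666 3.0040; 3.0040 2.6628]
tr(P') = 11.5294

11.5294


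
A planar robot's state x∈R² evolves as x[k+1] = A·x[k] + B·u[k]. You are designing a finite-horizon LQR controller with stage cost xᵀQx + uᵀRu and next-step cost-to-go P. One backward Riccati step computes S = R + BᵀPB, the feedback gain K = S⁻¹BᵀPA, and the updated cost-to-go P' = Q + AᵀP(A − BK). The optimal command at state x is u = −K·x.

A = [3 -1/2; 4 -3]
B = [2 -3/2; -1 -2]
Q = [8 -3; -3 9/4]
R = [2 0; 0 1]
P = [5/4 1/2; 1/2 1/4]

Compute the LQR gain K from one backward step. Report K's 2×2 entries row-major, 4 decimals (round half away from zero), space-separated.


0.4334 -0.0986 -1.4944 0.6072

BᵀP = [2.0000 0.7500; -2.8750 -1.2500]
S = R + BᵀPB = [2 0; 0 1] + [3.2500 -4.5000; -4.5000 6.8125] = [5.2500 -4.5000; -4.5000 7.8125]
BᵀPA = [9.0000 -3.2500; -13.6250 5.1875]
K = S⁻¹·BᵀPA = [0.4334 -0.0986; -1.4944 0.6072]
A−BK = [-0.1084 0.6080; 1.4447 -1.8841]
AᵀP(A−BK) = [2.9887 -1.2144; -1.2144 0.5922]
P' = Q + AᵀP(A−BK) = [10.9887 -4.2144; -4.2144 2.8422]
tr(P') = 13.8309


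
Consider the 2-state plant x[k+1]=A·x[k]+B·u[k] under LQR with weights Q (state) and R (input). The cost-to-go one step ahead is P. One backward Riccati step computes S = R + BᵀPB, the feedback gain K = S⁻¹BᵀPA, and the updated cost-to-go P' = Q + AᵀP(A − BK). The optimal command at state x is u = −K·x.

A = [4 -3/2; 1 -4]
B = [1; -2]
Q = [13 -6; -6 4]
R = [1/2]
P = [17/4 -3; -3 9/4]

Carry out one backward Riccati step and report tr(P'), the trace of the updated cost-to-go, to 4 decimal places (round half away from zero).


20.9235

BᵀP = [10.2500 -7.5000]
S = R + BᵀPB = [1/2] + [25.2500] = [25.7500]
BᵀPA = [33.5000 14.6250]
K = S⁻¹·BᵀPA = [1.3010 0.5680]
A−BK = [2.6990 -2.0680; 3.6019 -2.8641]
AᵀP(A−BK) = [2.6675 -1.0267; -1.0267 1.2561]
P' = Q + AᵀP(A−BK) = [15.6675 -7.0267; -7.0267 5.2561]
tr(P') = 20.9235


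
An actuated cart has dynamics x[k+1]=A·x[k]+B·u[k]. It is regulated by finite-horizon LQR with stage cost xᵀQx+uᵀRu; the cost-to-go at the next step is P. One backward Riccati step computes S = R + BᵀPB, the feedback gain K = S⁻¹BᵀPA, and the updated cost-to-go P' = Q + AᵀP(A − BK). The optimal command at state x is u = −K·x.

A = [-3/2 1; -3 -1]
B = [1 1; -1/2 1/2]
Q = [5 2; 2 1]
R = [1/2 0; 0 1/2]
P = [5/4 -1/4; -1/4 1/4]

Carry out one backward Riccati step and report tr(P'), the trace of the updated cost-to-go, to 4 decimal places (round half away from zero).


8.1552

BᵀP = [1.3750 -0.3750; 1.1250 -0.1250]
S = R + BᵀPB = [1/2 0; 0 1/2] + [1.5625 1.1875; 1.1875 1.0625] = [2.0625 1.1875; 1.1875 1.5625]
BᵀPA = [-0.9375 1.7500; -1.3125 1.2500]
K = S⁻¹·BᵀPA = [0.0517 0.6897; -0.8793 0.2759]
A−BK = [-0.6724 0.0345; -2.5345 -0.7931]
AᵀP(A−BK) = [1.7069 0.2586; 0.2586 0.4483]
P' = Q + AᵀP(A−BK) = [6.7069 2.2586; 2.2586 1.4483]
tr(P') = 8.1552


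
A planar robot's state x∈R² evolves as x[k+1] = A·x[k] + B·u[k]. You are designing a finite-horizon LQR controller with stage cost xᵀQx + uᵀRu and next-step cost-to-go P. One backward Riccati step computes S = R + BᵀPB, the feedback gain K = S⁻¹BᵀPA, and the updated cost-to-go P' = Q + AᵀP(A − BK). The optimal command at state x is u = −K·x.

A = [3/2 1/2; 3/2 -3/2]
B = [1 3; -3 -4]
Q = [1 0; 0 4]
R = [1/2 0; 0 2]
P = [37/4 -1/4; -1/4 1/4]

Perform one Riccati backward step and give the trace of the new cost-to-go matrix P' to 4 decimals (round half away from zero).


7.4374

BᵀP = [10.0000 -1.0000; 28.7500 -1.7500]
S = R + BᵀPB = [1/2 0; 0 2] + [13.0000 34.0000; 34.0000 93.2500] = [13.5000 34.0000; 34.0000 95.2500]
BᵀPA = [13.5000 6.5000; 40.5000 17.0000]
K = S⁻¹·BᵀPA = [-0.7016 0.3167; 0.6756 0.0654]
A−BK = [0.1747 -0.0130; 2.0977 -0.2883]
AᵀP(A−BK) = [2.3583 -0.1754; -0.1754 0.0792]
P' = Q + AᵀP(A−BK) = [3.3583 -0.1754; -0.1754 4.0792]
tr(P') = 7.4374


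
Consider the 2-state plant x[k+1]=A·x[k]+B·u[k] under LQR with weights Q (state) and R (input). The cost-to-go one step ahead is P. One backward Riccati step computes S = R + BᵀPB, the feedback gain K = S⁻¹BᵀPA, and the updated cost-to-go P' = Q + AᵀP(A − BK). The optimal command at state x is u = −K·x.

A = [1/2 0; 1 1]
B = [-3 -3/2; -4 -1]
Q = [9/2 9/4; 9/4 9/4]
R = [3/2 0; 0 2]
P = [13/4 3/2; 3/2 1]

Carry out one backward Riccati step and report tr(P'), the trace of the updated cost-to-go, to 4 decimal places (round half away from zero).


6.9452

BᵀP = [-15.7500 -8.5000; -6.3750 -3.2500]
S = R + BᵀPB = [3/2 0; 0 2] + [81.2500 32.1250; 32.1250 12.8125] = [82.7500 32.1250; 32.1250 14.8125]
BᵀPA = [-16.3750 -8.5000; -6.4375 -3.2500]
K = S⁻¹·BᵀPA = [-0.1845 -0.1110; -0.0344 0.0213]
A−BK = [-0.1052 -0.3010; 0.2275 0.5774]
AᵀP(A−BK) = [0.0694 0.0697; 0.0697 0.1258]
P' = Q + AᵀP(A−BK) = [4.5694 2.3197; 2.3197 2.3758]
tr(P') = 6.9452


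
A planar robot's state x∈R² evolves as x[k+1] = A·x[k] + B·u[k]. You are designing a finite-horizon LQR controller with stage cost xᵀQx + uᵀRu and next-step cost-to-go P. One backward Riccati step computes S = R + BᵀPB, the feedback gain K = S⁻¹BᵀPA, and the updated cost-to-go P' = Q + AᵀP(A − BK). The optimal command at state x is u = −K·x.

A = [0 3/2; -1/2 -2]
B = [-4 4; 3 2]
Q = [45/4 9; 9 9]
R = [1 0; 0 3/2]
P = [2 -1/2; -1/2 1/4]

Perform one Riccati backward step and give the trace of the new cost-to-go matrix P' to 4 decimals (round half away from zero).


BᵀP = [-9.5000 2.7500; 7.0000 -1.5000]
S = R + BᵀPB = [1 0; 0 3/2] + [46.2500 -32.5000; -32.5000 25.0000] = [47.2500 -32.5000; -32.5000 26.5000]
BᵀPA = [-1.3750 -19.7500; 0.7500 13.5000]
K = S⁻¹·BᵀPA = [-0.0616 -0.4320; -0.0472 -0.0204]
A−BK = [-0.0574 -0.1465; -0.2208 -0.6631]
AᵀP(A−BK) = [0.0132 0.0463; 0.0463 0.2430]
P' = Q + AᵀP(A−BK) = [11.2632 9.0463; 9.0463 9.2430]
tr(P') = 20.5062

20.5062


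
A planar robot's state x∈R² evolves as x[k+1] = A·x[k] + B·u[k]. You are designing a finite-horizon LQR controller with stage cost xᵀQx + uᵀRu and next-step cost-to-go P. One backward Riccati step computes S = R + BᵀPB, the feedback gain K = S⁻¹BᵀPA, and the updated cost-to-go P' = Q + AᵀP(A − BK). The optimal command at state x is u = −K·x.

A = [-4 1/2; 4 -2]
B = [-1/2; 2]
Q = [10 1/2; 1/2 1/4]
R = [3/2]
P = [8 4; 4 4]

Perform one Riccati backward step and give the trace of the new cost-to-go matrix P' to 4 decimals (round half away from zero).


69.9891

BᵀP = [4.0000 6.0000]
S = R + BᵀPB = [3/2] + [10.0000] = [11.5000]
BᵀPA = [8.0000 -10.0000]
K = S⁻¹·BᵀPA = [0.6957 -0.8696]
A−BK = [-3.6522 0.0652; 2.6087 -0.2609]
AᵀP(A−BK) = [58.4348 -1.0435; -1.0435 1.3043]
P' = Q + AᵀP(A−BK) = [68.4348 -0.5435; -0.5435 1.5543]
tr(P') = 69.9891


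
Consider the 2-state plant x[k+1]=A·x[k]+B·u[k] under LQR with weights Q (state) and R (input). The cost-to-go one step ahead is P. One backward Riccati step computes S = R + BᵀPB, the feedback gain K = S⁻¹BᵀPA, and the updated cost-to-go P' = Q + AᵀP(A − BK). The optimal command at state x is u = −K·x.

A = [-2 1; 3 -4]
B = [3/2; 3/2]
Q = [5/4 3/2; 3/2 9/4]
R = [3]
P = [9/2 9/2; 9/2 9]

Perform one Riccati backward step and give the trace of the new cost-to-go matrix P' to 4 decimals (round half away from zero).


BᵀP = [13.5000 20.2500]
S = R + BᵀPB = [3] + [50.6250] = [53.6250]
BᵀPA = [33.7500 -67.5000]
K = S⁻¹·BᵀPA = [0.6294 -1.2587]
A−BK = [-2.9441 2.8881; 2.0559 -2.1119]
AᵀP(A−BK) = [23.7587 -25.0175; -25.0175 27.5350]
P' = Q + AᵀP(A−BK) = [25.0087 -23.5175; -23.5175 29.7850]
tr(P') = 54.7937

54.7937


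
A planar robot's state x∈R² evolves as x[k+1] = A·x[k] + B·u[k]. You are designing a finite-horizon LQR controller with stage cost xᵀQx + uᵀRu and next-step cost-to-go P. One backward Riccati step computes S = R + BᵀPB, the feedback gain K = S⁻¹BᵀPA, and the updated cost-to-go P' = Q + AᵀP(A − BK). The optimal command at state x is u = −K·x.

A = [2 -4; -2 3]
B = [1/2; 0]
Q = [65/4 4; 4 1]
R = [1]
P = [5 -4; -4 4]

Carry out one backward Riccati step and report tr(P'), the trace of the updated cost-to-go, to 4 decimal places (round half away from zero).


BᵀP = [2.5000 -2.0000]
S = R + BᵀPB = [1] + [1.2500] = [2.2500]
BᵀPA = [9.0000 -16.0000]
K = S⁻¹·BᵀPA = [4.0000 -7.1111]
A−BK = [0.0000 -0.4444; -2.0000 3.0000]
AᵀP(A−BK) = [32.0000 -56.0000; -56.0000 98.2222]
P' = Q + AᵀP(A−BK) = [48.2500 -52.0000; -52.0000 99.2222]
tr(P') = 147.4722

147.4722


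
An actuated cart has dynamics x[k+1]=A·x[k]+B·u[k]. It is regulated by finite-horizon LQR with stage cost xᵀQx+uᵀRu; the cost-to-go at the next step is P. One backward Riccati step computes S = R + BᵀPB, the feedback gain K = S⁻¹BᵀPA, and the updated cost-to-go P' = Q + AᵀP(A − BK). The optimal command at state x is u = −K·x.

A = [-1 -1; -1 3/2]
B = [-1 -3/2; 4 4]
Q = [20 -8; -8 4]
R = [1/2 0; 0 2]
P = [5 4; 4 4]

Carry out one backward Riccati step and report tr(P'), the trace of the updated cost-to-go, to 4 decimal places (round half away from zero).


BᵀP = [11.0000 12.0000; 8.5000 10.0000]
S = R + BᵀPB = [1/2 0; 0 2] + [37.0000 31.5000; 31.5000 27.2500] = [37.5000 31.5000; 31.5000 29.2500]
BᵀPA = [-23.0000 7.0000; -18.5000 6.5000]
K = S⁻¹·BᵀPA = [-0.8602 0.0000; 0.2939 0.2222]
A−BK = [-1.4194 -0.6667; 1.2652 0.6111]
AᵀP(A−BK) = [2.6523 1.1111; 1.1111 0.5556]
P' = Q + AᵀP(A−BK) = [22.6523 -6.8889; -6.8889 4.5556]
tr(P') = 27.2079

27.2079


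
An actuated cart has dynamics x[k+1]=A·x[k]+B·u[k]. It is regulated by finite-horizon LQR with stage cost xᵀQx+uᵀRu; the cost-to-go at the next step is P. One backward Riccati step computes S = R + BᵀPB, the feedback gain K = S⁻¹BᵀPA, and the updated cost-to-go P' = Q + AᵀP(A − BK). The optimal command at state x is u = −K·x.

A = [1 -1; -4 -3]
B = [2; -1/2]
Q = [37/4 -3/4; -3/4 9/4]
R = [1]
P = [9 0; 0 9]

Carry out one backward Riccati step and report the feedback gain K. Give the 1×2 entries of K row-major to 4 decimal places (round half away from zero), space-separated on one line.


BᵀP = [18.0000 -4.5000]
S = R + BᵀPB = [1] + [38.2500] = [39.2500]
BᵀPA = [36.0000 -4.5000]
K = S⁻¹·BᵀPA = [0.9172 -0.1146]
A−BK = [-0.8344 -0.7707; -3.5414 -3.0573]
AᵀP(A−BK) = [119.9809 103.1274; 103.1274 89.4841]
P' = Q + AᵀP(A−BK) = [129.2309 102.3774; 102.3774 91.7341]
tr(P') = 220.9650

0.9172 -0.1146


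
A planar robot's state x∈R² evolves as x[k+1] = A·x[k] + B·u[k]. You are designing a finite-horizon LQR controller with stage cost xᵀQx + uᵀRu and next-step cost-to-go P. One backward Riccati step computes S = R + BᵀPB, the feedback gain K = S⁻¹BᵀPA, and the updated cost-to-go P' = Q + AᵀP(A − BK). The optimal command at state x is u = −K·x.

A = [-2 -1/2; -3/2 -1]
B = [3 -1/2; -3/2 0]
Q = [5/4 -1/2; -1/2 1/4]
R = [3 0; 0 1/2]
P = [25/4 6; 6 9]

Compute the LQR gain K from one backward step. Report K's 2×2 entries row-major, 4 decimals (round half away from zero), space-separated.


BᵀP = [9.7500 4.5000; -3.1250 -3.0000]
S = R + BᵀPB = [3 0; 0 1/2] + [22.5000 -4.8750; -4.8750 1.5625] = [25.5000 -4.8750; -4.8750 2.0625]
BᵀPA = [-26.2500 -9.3750; 10.7500 4.5625]
K = S⁻¹·BᵀPA = [-0.0602 0.1008; 5.0699 2.4504]
A−BK = [0.7154 0.4228; -1.5902 -0.8488]
AᵀP(A−BK) = [25.1691 12.5545; 12.5545 6.3276]
P' = Q + AᵀP(A−BK) = [26.4191 12.0545; 12.0545 6.5776]
tr(P') = 32.9967

-0.0602 0.1008 5.0699 2.4504


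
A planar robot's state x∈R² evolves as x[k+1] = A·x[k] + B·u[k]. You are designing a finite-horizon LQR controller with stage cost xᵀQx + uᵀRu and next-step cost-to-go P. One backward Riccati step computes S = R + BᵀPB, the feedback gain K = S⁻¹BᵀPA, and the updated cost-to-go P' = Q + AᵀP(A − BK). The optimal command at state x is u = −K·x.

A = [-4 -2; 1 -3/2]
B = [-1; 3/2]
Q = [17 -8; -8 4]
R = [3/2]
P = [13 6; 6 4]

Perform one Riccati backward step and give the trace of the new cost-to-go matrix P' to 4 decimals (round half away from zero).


223.8182

BᵀP = [-4.0000 0.0000]
S = R + BᵀPB = [3/2] + [4.0000] = [5.5000]
BᵀPA = [16.0000 8.0000]
K = S⁻¹·BᵀPA = [2.9091 1.4545]
A−BK = [-1.0909 -0.5455; -3.3636 -3.6818]
AᵀP(A−BK) = [117.4545 98.7273; 98.7273 85.3636]
P' = Q + AᵀP(A−BK) = [134.4545 90.7273; 90.7273 89.3636]
tr(P') = 223.8182


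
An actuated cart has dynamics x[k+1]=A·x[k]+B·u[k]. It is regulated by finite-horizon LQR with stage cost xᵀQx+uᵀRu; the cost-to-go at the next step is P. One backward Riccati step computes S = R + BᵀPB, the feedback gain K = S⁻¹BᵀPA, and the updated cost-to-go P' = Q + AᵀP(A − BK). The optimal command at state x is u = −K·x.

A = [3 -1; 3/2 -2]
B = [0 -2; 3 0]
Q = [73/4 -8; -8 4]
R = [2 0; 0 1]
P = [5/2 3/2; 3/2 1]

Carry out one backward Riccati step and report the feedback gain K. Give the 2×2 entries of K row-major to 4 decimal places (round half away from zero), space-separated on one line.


BᵀP = [4.5000 3.0000; -5.0000 -3.0000]
S = R + BᵀPB = [2 0; 0 1] + [9.0000 -9.0000; -9.0000 10.0000] = [11.0000 -9.0000; -9.0000 11.0000]
BᵀPA = [18.0000 -10.5000; -19.5000 11.0000]
K = S⁻¹·BᵀPA = [0.5625 -0.4125; -1.3125 0.6625]
A−BK = [0.3750 0.3250; -0.1875 -0.7625]
AᵀP(A−BK) = [2.5313 -1.4063; -1.4063 0.8813]
P' = Q + AᵀP(A−BK) = [20.7813 -9.4063; -9.4063 4.8813]
tr(P') = 25.6625

0.5625 -0.4125 -1.3125 0.6625


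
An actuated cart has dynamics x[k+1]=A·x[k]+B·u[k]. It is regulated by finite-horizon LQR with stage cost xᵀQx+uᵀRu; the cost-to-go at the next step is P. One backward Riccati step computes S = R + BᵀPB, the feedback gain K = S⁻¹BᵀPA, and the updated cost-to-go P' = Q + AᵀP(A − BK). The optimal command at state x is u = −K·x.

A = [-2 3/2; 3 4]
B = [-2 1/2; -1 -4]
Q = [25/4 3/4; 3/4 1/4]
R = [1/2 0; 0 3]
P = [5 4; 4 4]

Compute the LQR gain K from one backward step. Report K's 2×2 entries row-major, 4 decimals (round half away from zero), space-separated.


BᵀP = [-14.0000 -12.0000; -13.5000 -14.0000]
S = R + BᵀPB = [1/2 0; 0 3] + [40.0000 41.0000; 41.0000 49.2500] = [40.5000 41.0000; 41.0000 52.2500]
BᵀPA = [-8.0000 -69.0000; -15.0000 -76.2500]
K = S⁻¹·BᵀPA = [0.4527 -1.1008; -0.6423 -0.5955]
A−BK = [-0.7733 -0.4039; 0.8834 0.5171]
AᵀP(A−BK) = [1.9868 1.2606; 1.2606 1.8842]
P' = Q + AᵀP(A−BK) = [8.2368 2.0106; 2.0106 2.1342]
tr(P') = 10.3710

0.4527 -1.1008 -0.6423 -0.5955


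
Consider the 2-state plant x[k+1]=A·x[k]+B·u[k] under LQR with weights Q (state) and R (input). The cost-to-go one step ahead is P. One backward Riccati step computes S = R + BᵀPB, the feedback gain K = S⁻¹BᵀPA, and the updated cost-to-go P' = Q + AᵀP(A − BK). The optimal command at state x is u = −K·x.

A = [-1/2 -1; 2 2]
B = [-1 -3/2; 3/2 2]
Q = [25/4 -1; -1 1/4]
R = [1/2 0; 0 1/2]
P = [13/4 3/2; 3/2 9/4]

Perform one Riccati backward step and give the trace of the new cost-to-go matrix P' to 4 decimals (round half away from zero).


BᵀP = [-1.0000 1.8750; -1.8750 2.2500]
S = R + BᵀPB = [1/2 0; 0 1/2] + [3.8125 5.2500; 5.2500 7.3125] = [4.3125 5.2500; 5.2500 7.8125]
BᵀPA = [4.2500 4.7500; 5.4375 6.3750]
K = S⁻¹·BᵀPA = [0.7597 0.5940; 0.1855 0.4168]
A−BK = [0.5379 0.2192; 0.4895 0.2753]
AᵀP(A−BK) = [2.5752 1.3340; 1.3340 0.7712]
P' = Q + AᵀP(A−BK) = [8.8252 0.3340; 0.3340 1.0212]
tr(P') = 9.8464

9.8464


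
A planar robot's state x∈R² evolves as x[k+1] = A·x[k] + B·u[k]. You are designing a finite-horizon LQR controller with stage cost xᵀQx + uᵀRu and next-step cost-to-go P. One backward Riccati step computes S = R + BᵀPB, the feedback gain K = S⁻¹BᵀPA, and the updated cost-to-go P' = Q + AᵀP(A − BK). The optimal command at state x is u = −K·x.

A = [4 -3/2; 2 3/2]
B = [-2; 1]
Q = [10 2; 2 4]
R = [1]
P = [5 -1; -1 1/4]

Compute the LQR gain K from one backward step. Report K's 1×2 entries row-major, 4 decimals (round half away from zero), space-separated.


-1.5644 0.7871

BᵀP = [-11.0000 2.2500]
S = R + BᵀPB = [1] + [24.2500] = [25.2500]
BᵀPA = [-39.5000 19.8750]
K = S⁻¹·BᵀPA = [-1.5644 0.7871]
A−BK = [0.8713 0.0743; 3.5644 0.7129]
AᵀP(A−BK) = [3.2079 -1.1584; -1.1584 0.6683]
P' = Q + AᵀP(A−BK) = [13.2079 0.8416; 0.8416 4.6683]
tr(P') = 17.8762


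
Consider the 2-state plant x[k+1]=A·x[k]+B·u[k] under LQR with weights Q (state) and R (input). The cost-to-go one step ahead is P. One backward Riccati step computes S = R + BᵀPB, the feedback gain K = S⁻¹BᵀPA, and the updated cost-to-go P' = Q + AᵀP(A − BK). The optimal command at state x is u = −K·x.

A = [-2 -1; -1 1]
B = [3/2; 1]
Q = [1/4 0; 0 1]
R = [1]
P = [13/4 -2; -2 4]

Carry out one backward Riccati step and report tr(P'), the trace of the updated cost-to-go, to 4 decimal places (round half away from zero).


BᵀP = [2.8750 1.0000]
S = R + BᵀPB = [1] + [5.3125] = [6.3125]
BᵀPA = [-6.7500 -1.8750]
K = S⁻¹·BᵀPA = [-1.0693 -0.2970]
A−BK = [-0.3960 -0.5545; 0.0693 1.2970]
AᵀP(A−BK) = [1.7822 2.4950; 2.4950 10.6931]
P' = Q + AᵀP(A−BK) = [2.0322 2.4950; 2.4950 11.6931]
tr(P') = 13.7252

13.7252


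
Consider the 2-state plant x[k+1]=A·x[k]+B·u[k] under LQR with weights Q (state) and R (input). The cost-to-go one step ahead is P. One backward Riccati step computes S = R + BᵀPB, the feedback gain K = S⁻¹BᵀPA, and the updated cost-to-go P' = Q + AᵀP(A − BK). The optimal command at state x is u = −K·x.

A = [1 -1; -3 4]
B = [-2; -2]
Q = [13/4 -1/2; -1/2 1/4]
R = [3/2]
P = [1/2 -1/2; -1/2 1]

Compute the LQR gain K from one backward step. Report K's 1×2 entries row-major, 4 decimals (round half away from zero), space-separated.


BᵀP = [0.0000 -1.0000]
S = R + BᵀPB = [3/2] + [2.0000] = [3.5000]
BᵀPA = [3.0000 -4.0000]
K = S⁻¹·BᵀPA = [0.8571 -1.1429]
A−BK = [2.7143 -3.2857; -1.2857 1.7143]
AᵀP(A−BK) = [9.9286 -12.5714; -12.5714 15.9286]
P' = Q + AᵀP(A−BK) = [13.1786 -13.0714; -13.0714 16.1786]
tr(P') = 29.3571

0.8571 -1.1429


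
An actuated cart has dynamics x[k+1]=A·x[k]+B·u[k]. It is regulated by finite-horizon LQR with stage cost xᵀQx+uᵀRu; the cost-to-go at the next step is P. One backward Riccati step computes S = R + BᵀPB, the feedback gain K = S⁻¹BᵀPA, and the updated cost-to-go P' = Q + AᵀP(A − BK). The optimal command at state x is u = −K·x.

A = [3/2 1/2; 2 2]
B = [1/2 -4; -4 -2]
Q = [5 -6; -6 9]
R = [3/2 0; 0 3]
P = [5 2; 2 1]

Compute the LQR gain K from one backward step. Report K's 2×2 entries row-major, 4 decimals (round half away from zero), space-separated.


-0.2580 -0.2933 -0.4099 -0.1999

BᵀP = [-5.5000 -3.0000; -24.0000 -10.0000]
S = R + BᵀPB = [3/2 0; 0 3] + [9.2500 28.0000; 28.0000 116.0000] = [10.7500 28.0000; 28.0000 119.0000]
BᵀPA = [-14.2500 -8.7500; -56.0000 -32.0000]
K = S⁻¹·BᵀPA = [-0.2580 -0.2933; -0.4099 -0.1999]
A−BK = [-0.0106 -0.1530; 0.1484 0.4271]
AᵀP(A−BK) = [0.6201 0.3763; 0.3763 0.2870]
P' = Q + AᵀP(A−BK) = [5.6201 -5.6237; -5.6237 9.2870]
tr(P') = 14.9071


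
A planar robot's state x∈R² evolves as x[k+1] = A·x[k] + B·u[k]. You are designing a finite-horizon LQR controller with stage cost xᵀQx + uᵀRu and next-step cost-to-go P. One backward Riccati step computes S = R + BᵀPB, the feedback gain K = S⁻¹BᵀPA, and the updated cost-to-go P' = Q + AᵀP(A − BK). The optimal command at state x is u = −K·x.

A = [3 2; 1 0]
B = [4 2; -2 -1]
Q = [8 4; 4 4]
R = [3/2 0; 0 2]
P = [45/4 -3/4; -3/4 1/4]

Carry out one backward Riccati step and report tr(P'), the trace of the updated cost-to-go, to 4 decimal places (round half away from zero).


14.2669

BᵀP = [46.5000 -3.5000; 23.2500 -1.7500]
S = R + BᵀPB = [3/2 0; 0 2] + [193.0000 96.5000; 96.5000 48.2500] = [194.5000 96.5000; 96.5000 50.2500]
BᵀPA = [136.0000 93.0000; 68.0000 46.5000]
K = S⁻¹·BᵀPA = [0.5895 0.4031; 0.2211 0.1512]
A−BK = [0.1997 0.0851; 2.4002 0.9575]
AᵀP(A−BK) = [1.7889 0.8924; 0.8924 0.4779]
P' = Q + AᵀP(A−BK) = [9.7889 4.8924; 4.8924 4.4779]
tr(P') = 14.2669


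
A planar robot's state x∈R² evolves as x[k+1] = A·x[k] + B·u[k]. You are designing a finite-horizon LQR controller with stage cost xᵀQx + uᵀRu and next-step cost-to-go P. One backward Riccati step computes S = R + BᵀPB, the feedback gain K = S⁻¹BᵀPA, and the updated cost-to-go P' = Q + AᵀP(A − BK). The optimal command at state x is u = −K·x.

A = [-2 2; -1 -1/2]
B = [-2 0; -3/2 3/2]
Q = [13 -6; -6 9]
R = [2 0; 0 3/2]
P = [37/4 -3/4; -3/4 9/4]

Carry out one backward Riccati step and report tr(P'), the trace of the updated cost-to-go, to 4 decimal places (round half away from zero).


27.8451

BᵀP = [-17.3750 -1.8750; -1.1250 3.3750]
S = R + BᵀPB = [2 0; 0 3/2] + [37.5625 -2.8125; -2.8125 5.0625] = [39.5625 -2.8125; -2.8125 6.5625]
BᵀPA = [36.6250 -33.8125; -1.1250 -3.9375]
K = S⁻¹·BᵀPA = [0.9423 -0.9255; 0.2324 -0.9966]
A−BK = [-0.1155 0.1490; 0.0648 -0.3933]
AᵀP(A−BK) = [2.0007 -2.3493; -2.3493 3.8443]
P' = Q + AᵀP(A−BK) = [15.0007 -8.3493; -8.3493 12.8443]
tr(P') = 27.8451


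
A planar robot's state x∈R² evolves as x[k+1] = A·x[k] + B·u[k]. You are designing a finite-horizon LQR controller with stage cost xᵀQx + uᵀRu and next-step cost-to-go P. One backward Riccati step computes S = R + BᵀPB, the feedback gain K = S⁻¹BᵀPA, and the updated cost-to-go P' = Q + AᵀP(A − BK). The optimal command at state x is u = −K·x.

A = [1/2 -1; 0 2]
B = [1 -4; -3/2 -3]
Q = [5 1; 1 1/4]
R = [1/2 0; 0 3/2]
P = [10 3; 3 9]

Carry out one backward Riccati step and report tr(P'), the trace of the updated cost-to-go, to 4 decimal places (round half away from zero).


BᵀP = [5.5000 -10.5000; -49.0000 -39.0000]
S = R + BᵀPB = [1/2 0; 0 3/2] + [21.2500 9.5000; 9.5000 313.0000] = [21.7500 9.5000; 9.5000 314.5000]
BᵀPA = [2.7500 -26.5000; -24.5000 -29.0000]
K = S⁻¹·BᵀPA = [0.1626 -1.1939; -0.0828 -0.0561]
A−BK = [0.0061 -0.0307; -0.0045 0.0408]
AᵀP(A−BK) = [0.0239 -0.0925; -0.0925 0.7343]
P' = Q + AᵀP(A−BK) = [5.0239 0.9075; 0.9075 0.9843]
tr(P') = 6.0082

6.0082


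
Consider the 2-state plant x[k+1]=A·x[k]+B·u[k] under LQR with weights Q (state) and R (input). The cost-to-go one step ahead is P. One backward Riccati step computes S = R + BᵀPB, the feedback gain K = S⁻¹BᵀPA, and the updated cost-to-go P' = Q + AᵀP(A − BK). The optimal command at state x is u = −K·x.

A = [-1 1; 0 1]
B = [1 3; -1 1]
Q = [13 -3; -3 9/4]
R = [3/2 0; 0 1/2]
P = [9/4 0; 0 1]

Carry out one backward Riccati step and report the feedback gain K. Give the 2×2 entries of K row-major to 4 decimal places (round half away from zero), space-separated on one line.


BᵀP = [2.2500 -1.0000; 6.7500 1.0000]
S = R + BᵀPB = [3/2 0; 0 1/2] + [3.2500 5.7500; 5.7500 21.2500] = [4.7500 5.7500; 5.7500 21.7500]
BᵀPA = [-2.2500 1.2500; -6.7500 7.7500]
K = S⁻¹·BᵀPA = [-0.1441 -0.2473; -0.2722 0.4217]
A−BK = [-0.0391 -0.0178; 0.1281 0.3310]
AᵀP(A−BK) = [0.0881 0.0400; 0.0400 0.2909]
P' = Q + AᵀP(A−BK) = [13.0881 -2.9600; -2.9600 2.5409]
tr(P') = 15.6290

-0.1441 -0.2473 -0.2722 0.4217


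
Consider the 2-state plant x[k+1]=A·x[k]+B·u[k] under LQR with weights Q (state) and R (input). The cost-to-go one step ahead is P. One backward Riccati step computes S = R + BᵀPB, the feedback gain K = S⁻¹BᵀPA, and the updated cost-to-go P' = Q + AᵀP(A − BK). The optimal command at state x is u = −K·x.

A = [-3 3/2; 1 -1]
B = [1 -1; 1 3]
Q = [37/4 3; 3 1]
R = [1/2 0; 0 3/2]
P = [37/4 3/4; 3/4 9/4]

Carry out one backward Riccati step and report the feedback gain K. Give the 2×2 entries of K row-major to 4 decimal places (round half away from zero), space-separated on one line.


BᵀP = [10.0000 3.0000; -7.0000 6.0000]
S = R + BᵀPB = [1/2 0; 0 3/2] + [13.0000 -1.0000; -1.0000 25.0000] = [13.5000 -1.0000; -1.0000 26.5000]
BᵀPA = [-27.0000 12.0000; 27.0000 -16.5000]
K = S⁻¹·BᵀPA = [-1.9299 0.8451; 0.9460 -0.5907]
A−BK = [-0.1240 0.0641; 0.0918 -0.0729]
AᵀP(A−BK) = [3.3490 -1.7313; -1.7313 0.9236]
P' = Q + AᵀP(A−BK) = [12.5990 1.2687; 1.2687 1.9236]
tr(P') = 14.5226

-1.9299 0.8451 0.9460 -0.5907


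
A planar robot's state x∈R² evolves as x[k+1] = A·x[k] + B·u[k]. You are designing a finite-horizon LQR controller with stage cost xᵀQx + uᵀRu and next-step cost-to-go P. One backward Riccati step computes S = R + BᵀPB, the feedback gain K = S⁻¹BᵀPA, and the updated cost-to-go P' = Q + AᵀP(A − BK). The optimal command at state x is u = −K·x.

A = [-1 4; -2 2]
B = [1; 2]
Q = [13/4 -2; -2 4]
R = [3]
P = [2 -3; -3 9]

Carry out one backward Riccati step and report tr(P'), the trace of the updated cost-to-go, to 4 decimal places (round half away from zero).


23.1810

BᵀP = [-4.0000 15.0000]
S = R + BᵀPB = [3] + [26.0000] = [29.0000]
BᵀPA = [-26.0000 14.0000]
K = S⁻¹·BᵀPA = [-0.8966 0.4828]
A−BK = [-0.1034 3.5172; -0.2069 1.0345]
AᵀP(A−BK) = [2.6897 -1.4483; -1.4483 13.2414]
P' = Q + AᵀP(A−BK) = [5.9397 -3.4483; -3.4483 17.2414]
tr(P') = 23.1810


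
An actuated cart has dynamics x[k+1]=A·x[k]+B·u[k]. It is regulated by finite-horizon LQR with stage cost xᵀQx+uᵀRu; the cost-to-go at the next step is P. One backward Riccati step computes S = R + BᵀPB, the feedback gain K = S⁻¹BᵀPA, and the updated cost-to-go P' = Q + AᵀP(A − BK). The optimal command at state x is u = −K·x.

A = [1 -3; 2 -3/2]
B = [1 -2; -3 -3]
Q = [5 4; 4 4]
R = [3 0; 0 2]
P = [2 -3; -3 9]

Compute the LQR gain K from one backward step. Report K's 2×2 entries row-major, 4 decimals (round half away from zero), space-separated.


-0.1633 -0.4215 -0.4708 0.8212

BᵀP = [11.0000 -30.0000; 5.0000 -21.0000]
S = R + BᵀPB = [3 0; 0 2] + [101.0000 68.0000; 68.0000 53.0000] = [104.0000 68.0000; 68.0000 55.0000]
BᵀPA = [-49.0000 12.0000; -37.0000 16.5000]
K = S⁻¹·BᵀPA = [-0.1633 -0.4215; -0.4708 0.8212]
A−BK = [0.2217 -0.9361; 0.0976 -0.3011]
AᵀP(A−BK) = [0.5776 -0.7719; -0.7719 2.7591]
P' = Q + AᵀP(A−BK) = [5.5776 3.2281; 3.2281 6.7591]
tr(P') = 12.3367


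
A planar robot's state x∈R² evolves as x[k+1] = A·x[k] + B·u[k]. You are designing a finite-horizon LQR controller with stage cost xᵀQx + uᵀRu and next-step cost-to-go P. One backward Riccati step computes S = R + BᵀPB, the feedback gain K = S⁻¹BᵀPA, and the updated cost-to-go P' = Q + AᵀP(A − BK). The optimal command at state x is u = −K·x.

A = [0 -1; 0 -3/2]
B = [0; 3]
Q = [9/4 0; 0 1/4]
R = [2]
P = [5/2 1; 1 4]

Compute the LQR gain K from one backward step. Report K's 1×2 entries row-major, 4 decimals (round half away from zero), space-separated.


0.0000 -0.5526

BᵀP = [3.0000 12.0000]
S = R + BᵀPB = [2] + [36.0000] = [38.0000]
BᵀPA = [0.0000 -21.0000]
K = S⁻¹·BᵀPA = [0.0000 -0.5526]
A−BK = [0.0000 -1.0000; 0.0000 0.1579]
AᵀP(A−BK) = [0.0000 0.0000; 0.0000 2.8947]
P' = Q + AᵀP(A−BK) = [2.2500 0.0000; 0.0000 3.1447]
tr(P') = 5.3947


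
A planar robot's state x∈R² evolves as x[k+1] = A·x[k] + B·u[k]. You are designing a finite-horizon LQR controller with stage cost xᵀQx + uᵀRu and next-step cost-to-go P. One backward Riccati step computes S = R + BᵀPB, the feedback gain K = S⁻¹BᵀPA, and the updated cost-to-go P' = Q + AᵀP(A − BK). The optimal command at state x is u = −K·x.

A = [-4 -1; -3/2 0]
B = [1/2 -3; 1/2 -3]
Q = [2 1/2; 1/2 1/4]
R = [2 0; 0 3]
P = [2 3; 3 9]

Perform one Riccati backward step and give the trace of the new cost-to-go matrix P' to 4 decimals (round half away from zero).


7.6848

BᵀP = [2.5000 6.0000; -15.0000 -36.0000]
S = R + BᵀPB = [2 0; 0 3] + [4.2500 -25.5000; -25.5000 153.0000] = [6.2500 -25.5000; -25.5000 156.0000]
BᵀPA = [-19.0000 -2.5000; 114.0000 15.0000]
K = S⁻¹·BᵀPA = [-0.1755 -0.0231; 0.7021 0.0924]
A−BK = [-1.8060 -0.7113; 0.6940 0.2887]
AᵀP(A−BK) = [4.8782 1.5300; 1.5300 0.5566]
P' = Q + AᵀP(A−BK) = [6.8782 2.0300; 2.0300 0.8066]
tr(P') = 7.6848


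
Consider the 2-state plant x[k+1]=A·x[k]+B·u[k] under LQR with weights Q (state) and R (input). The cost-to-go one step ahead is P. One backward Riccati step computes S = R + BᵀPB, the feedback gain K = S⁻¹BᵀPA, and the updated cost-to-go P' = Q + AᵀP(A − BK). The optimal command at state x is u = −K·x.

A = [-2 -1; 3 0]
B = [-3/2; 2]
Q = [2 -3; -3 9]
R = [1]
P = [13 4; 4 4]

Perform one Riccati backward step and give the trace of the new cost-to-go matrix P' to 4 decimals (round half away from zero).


BᵀP = [-11.5000 2.0000]
S = R + BᵀPB = [1] + [21.2500] = [22.2500]
BᵀPA = [29.0000 11.5000]
K = S⁻¹·BᵀPA = [1.3034 0.5169]
A−BK = [-0.0449 -0.2247; 0.3933 -1.0337]
AᵀP(A−BK) = [2.2022 -0.9888; -0.9888 7.0562]
P' = Q + AᵀP(A−BK) = [4.2022 -3.9888; -3.9888 16.0562]
tr(P') = 20.2584

20.2584


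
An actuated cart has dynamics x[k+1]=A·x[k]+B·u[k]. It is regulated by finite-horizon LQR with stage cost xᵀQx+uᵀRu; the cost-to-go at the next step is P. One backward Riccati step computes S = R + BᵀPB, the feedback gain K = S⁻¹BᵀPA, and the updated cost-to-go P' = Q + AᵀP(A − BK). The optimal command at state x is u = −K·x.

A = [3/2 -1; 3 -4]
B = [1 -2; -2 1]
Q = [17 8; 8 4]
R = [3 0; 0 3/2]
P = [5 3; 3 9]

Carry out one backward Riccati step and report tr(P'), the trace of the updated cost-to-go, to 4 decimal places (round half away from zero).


68.3431

BᵀP = [-1.0000 -15.0000; -7.0000 3.0000]
S = R + BᵀPB = [3 0; 0 3/2] + [29.0000 -13.0000; -13.0000 17.0000] = [32.0000 -13.0000; -13.0000 18.5000]
BᵀPA = [-46.5000 61.0000; -1.5000 -5.0000]
K = S⁻¹·BᵀPA = [-2.0798 2.5142; -1.5426 1.4965]
A−BK = [0.4947 -0.5213; 0.3830 -0.4681]
AᵀP(A−BK) = [20.2261 -23.3457; -23.3457 27.1170]
P' = Q + AᵀP(A−BK) = [37.2261 -15.3457; -15.3457 31.1170]
tr(P') = 68.3431


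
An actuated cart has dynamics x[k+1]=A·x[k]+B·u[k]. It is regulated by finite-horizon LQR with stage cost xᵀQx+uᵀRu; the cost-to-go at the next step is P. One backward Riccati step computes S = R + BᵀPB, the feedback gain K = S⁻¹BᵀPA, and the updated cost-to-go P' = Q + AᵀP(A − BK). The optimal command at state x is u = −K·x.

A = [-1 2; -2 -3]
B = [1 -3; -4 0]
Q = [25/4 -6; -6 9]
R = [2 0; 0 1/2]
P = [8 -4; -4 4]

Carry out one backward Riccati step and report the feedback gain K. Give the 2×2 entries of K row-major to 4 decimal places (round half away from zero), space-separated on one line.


BᵀP = [24.0000 -20.0000; -24.0000 12.0000]
S = R + BᵀPB = [2 0; 0 1/2] + [104.0000 -72.0000; -72.0000 72.0000] = [106.0000 -72.0000; -72.0000 72.5000]
BᵀPA = [16.0000 108.0000; 0.0000 -84.0000]
K = S⁻¹·BᵀPA = [0.4638 0.7125; 0.4606 -0.4510]
A−BK = [-0.0820 -0.0656; -0.1447 -0.1499]
AᵀP(A−BK) = [0.5790 0.5998; 0.5998 1.1627]
P' = Q + AᵀP(A−BK) = [6.8290 -5.4002; -5.4002 10.1627]
tr(P') = 16.9917

0.4638 0.7125 0.4606 -0.4510


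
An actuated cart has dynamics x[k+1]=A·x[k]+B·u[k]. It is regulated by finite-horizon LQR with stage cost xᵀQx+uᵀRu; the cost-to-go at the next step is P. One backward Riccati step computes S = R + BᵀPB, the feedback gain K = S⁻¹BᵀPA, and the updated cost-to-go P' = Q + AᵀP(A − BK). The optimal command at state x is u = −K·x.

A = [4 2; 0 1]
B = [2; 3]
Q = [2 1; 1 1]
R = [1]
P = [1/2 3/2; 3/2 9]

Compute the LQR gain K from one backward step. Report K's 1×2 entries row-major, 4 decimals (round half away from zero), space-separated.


BᵀP = [5.5000 30.0000]
S = R + BᵀPB = [1] + [101.0000] = [102.0000]
BᵀPA = [22.0000 41.0000]
K = S⁻¹·BᵀPA = [0.2157 0.4020]
A−BK = [3.5686 1.1961; -0.6471 -0.2059]
AᵀP(A−BK) = [3.2549 1.1569; 1.1569 0.5196]
P' = Q + AᵀP(A−BK) = [5.2549 2.1569; 2.1569 1.5196]
tr(P') = 6.7745

0.2157 0.4020


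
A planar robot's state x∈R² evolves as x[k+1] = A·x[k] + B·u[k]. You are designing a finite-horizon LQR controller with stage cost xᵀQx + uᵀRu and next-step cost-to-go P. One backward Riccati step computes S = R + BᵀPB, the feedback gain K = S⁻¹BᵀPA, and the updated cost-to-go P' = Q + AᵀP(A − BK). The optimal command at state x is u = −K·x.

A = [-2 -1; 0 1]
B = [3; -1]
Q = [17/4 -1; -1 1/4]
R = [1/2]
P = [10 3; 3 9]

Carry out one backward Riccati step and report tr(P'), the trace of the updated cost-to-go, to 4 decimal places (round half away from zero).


12.7761

BᵀP = [27.0000 0.0000]
S = R + BᵀPB = [1/2] + [81.0000] = [81.5000]
BᵀPA = [-54.0000 -27.0000]
K = S⁻¹·BᵀPA = [-0.6626 -0.3313]
A−BK = [-0.0123 -0.0061; -0.6626 0.6687]
AᵀP(A−BK) = [4.2209 -3.8896; -3.8896 4.0552]
P' = Q + AᵀP(A−BK) = [8.4709 -4.8896; -4.8896 4.3052]
tr(P') = 12.7761
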